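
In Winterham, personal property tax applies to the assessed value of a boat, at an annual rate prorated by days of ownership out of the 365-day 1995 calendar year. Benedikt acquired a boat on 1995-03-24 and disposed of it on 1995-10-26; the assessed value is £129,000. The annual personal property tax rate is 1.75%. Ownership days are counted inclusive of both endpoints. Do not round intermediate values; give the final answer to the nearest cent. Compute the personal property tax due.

£1,342.13

Days held (1995-03-24 to 1995-10-26): 217 out of 365
Tax = £129,000 × 1.75% × 217/365 = £1,342.1301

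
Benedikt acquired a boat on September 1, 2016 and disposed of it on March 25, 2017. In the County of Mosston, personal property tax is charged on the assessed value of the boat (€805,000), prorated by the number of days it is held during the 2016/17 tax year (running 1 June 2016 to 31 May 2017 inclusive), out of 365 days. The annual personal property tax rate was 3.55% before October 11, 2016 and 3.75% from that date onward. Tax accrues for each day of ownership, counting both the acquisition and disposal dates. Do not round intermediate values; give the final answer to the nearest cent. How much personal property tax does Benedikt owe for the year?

September 1 – October 10, 2016: 40 days at 3.55% → €805,000 × 3.55% × 40/365 = €3,131.7808
October 11, 2016 – March 25, 2017: 166 days at 3.75% → €805,000 × 3.75% × 166/365 = €13,729.1096
Total = €16,860.8904

€16,860.89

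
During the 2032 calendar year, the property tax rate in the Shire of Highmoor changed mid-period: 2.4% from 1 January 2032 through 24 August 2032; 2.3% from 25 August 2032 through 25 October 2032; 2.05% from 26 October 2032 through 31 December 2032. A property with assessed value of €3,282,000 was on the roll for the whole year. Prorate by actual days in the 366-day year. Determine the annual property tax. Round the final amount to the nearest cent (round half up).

1 January – 24 August 2032: 237 days at 2.4% → €3,282,000 × 2.4% × 237/366 = €51,005.5082
25 August – 25 October 2032: 62 days at 2.3% → €3,282,000 × 2.3% × 62/366 = €12,787.2459
26 October – 31 December 2032: 67 days at 2.05% → €3,282,000 × 2.05% × 67/366 = €12,316.4672
Total = €76,109.2213

€76,109.22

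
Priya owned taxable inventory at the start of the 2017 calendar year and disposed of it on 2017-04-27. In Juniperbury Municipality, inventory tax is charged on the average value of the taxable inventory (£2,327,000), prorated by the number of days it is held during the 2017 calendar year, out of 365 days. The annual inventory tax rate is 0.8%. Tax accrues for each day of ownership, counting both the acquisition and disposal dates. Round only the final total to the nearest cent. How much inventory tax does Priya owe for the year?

Days held (2017-01-01 to 2017-04-27): 117 out of 365
Tax = £2,327,000 × 0.8% × 117/365 = £5,967.3205

£5,967.32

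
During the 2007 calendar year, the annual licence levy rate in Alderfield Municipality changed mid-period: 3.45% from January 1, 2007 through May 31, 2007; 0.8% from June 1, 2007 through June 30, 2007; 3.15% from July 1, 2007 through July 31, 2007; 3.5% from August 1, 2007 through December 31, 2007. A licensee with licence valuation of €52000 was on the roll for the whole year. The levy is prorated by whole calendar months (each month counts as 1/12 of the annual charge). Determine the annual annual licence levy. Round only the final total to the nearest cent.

January 1 – May 31, 2007: 5 months at 3.45% → €52000 × 3.45% × 5/12 = €747.5000
June 1 – June 30, 2007: 1 month at 0.8% → €52000 × 0.8% × 1/12 = €34.6667
July 1 – July 31, 2007: 1 month at 3.15% → €52000 × 3.15% × 1/12 = €136.5000
August 1 – December 31, 2007: 5 months at 3.5% → €52000 × 3.5% × 5/12 = €758.3333
Total = €1677.0000

€1677.00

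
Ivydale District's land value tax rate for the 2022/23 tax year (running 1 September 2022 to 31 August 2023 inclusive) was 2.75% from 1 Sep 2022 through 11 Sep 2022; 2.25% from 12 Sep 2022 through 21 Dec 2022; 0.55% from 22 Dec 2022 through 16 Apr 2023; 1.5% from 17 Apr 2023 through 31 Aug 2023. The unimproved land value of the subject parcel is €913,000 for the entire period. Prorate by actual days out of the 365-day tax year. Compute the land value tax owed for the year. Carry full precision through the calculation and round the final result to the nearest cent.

1 Sep – 11 Sep 2022: 11 days at 2.75% → €913,000 × 2.75% × 11/365 = €756.6644
12 Sep – 21 Dec 2022: 101 days at 2.25% → €913,000 × 2.25% × 101/365 = €5,684.3630
22 Dec 2022 – 16 Apr 2023: 116 days at 0.55% → €913,000 × 0.55% × 116/365 = €1,595.8740
17 Apr – 31 Aug 2023: 137 days at 1.5% → €913,000 × 1.5% × 137/365 = €5,140.3151
Total = €13,177.2164

€13,177.22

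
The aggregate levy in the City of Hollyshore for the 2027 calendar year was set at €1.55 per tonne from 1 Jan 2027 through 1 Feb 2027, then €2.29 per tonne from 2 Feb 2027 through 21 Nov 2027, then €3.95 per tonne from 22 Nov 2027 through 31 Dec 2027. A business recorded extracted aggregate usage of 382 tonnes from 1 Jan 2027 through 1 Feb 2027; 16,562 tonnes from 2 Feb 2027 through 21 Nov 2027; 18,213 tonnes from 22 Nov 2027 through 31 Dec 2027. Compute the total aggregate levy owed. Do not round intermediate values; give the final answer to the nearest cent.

€110,460.43

1 Jan – 1 Feb 2027: 382 tonnes at €1.55/tonne → €592.10
2 Feb – 21 Nov 2027: 16,562 tonnes at €2.29/tonne → €37,926.98
22 Nov – 31 Dec 2027: 18,213 tonnes at €3.95/tonne → €71,941.35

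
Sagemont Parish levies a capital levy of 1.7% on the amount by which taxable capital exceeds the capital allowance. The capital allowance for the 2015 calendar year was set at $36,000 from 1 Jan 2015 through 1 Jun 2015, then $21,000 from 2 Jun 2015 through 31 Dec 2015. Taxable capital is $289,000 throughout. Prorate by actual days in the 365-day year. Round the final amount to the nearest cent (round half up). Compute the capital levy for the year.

1 Jan – 1 Jun 2015: 152 days, exemption $36,000 → ($289,000 − $36,000) × 1.7% × 152/365 = $1,791.1014
2 Jun – 31 Dec 2015: 213 days, exemption $21,000 → ($289,000 − $21,000) × 1.7% × 213/365 = $2,658.7068
Total = $4,449.8082

$4,449.81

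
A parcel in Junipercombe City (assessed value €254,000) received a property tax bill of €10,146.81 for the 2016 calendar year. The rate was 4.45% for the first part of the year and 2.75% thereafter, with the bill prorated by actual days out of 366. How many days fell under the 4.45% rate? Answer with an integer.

268 days

Let d = days at the first rate; then 366 − d days at the second rate.
€254,000 × [4.45%·d + 2.75%·(366−d)] / 366 = €10,146.81
Solving gives d = 268, so the new rate took effect on September 25, 2016.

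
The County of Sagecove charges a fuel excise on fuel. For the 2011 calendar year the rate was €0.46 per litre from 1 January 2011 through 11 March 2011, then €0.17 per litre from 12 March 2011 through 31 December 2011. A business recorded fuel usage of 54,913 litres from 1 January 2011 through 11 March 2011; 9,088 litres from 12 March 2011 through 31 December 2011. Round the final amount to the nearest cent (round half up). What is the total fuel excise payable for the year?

€26,804.94

1 January – 11 March 2011: 54,913 litres at €0.46/litre → €25,259.98
12 March – 31 December 2011: 9,088 litres at €0.17/litre → €1,544.96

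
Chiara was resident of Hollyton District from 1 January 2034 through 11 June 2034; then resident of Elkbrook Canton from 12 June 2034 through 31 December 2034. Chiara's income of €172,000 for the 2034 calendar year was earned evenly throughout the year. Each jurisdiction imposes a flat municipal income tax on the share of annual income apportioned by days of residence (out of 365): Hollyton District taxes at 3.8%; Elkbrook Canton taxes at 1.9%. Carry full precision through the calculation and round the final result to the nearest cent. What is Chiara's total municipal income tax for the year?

€4,718.45

Hollyton District, 1 January – 11 June 2034: 162 days → €172,000 × 3.8% × 162/365 = €2,900.9096
Elkbrook Canton, 12 June – 31 December 2034: 203 days → €172,000 × 1.9% × 203/365 = €1,817.5452
Total = €4,718.4548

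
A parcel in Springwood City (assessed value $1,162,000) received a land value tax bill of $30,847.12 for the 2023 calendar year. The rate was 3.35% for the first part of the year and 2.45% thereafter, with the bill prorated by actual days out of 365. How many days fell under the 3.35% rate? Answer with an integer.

Let d = days at the first rate; then 365 − d days at the second rate.
$1,162,000 × [3.35%·d + 2.45%·(365−d)] / 365 = $30,847.12
Solving gives d = 83, so the new rate took effect on 25 Mar 2023.

83 days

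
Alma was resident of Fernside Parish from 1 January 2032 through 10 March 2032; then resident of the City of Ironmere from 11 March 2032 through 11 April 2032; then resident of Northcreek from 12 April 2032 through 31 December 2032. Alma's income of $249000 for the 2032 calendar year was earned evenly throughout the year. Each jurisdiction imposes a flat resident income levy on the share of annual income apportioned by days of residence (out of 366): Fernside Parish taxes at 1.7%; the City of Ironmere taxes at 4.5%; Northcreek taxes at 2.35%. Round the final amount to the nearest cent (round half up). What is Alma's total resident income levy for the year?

Fernside Parish, 1 January – 10 March 2032: 70 days → $249000 × 1.7% × 70/366 = $809.5902
The City of Ironmere, 11 March – 11 April 2032: 32 days → $249000 × 4.5% × 32/366 = $979.6721
Northcreek, 12 April – 31 December 2032: 264 days → $249000 × 2.35% × 264/366 = $4220.7541
Total = $6010.0164

$6010.02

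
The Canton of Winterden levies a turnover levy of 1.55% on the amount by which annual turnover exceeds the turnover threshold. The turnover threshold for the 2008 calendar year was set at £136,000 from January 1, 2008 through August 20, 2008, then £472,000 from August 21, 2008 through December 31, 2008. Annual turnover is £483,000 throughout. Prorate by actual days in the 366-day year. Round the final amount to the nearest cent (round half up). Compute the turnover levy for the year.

January 1 – August 20, 2008: 233 days, exemption £136,000 → (£483,000 − £136,000) × 1.55% × 233/366 = £3,424.0178
August 21 – December 31, 2008: 133 days, exemption £472,000 → (£483,000 − £472,000) × 1.55% × 133/366 = £61.9577
Total = £3,485.9754

£3,485.98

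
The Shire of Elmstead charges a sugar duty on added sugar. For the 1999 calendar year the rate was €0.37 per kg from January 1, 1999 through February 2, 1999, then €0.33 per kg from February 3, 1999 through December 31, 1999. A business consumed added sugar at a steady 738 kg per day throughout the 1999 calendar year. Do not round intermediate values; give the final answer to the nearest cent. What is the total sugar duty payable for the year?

€89,866.26

January 1 – February 2, 1999: 33 days × 738 kg/day = 24,354 kg at €0.37/kg → €9,010.98
February 3 – December 31, 1999: 332 days × 738 kg/day = 245,016 kg at €0.33/kg → €80,855.28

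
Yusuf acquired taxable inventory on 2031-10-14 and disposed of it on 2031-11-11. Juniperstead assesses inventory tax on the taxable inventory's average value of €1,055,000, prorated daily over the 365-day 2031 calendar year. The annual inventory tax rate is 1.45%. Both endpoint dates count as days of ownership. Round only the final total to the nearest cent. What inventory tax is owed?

Days held (2031-10-14 to 2031-11-11): 29 out of 365
Tax = €1,055,000 × 1.45% × 29/365 = €1,215.4178

€1,215.42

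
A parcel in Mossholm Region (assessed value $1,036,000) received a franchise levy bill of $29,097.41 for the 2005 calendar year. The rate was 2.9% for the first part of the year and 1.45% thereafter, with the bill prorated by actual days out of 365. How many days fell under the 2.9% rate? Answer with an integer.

Let d = days at the first rate; then 365 − d days at the second rate.
$1,036,000 × [2.9%·d + 1.45%·(365−d)] / 365 = $29,097.41
Solving gives d = 342, so the new rate took effect on December 9, 2005.

342 days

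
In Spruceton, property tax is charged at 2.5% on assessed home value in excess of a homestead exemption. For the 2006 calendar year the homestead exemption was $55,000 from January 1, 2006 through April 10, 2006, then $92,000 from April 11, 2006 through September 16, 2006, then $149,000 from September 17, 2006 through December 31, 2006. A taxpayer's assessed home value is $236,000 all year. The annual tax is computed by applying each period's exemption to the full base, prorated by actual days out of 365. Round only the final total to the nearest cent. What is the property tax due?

$3,439.59

January 1 – April 10, 2006: 100 days, exemption $55,000 → ($236,000 − $55,000) × 2.5% × 100/365 = $1,239.7260
April 11 – September 16, 2006: 159 days, exemption $92,000 → ($236,000 − $92,000) × 2.5% × 159/365 = $1,568.2192
September 17 – December 31, 2006: 106 days, exemption $149,000 → ($236,000 − $149,000) × 2.5% × 106/365 = $631.6438
Total = $3,439.5890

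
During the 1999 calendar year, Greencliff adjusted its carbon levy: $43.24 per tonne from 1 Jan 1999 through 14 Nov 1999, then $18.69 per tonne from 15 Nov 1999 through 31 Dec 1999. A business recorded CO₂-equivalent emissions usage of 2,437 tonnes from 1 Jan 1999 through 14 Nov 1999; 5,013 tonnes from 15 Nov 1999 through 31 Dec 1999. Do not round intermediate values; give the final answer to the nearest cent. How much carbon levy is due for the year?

1 Jan – 14 Nov 1999: 2,437 tonnes at $43.24/tonne → $105375.88
15 Nov – 31 Dec 1999: 5,013 tonnes at $18.69/tonne → $93692.97

$199068.85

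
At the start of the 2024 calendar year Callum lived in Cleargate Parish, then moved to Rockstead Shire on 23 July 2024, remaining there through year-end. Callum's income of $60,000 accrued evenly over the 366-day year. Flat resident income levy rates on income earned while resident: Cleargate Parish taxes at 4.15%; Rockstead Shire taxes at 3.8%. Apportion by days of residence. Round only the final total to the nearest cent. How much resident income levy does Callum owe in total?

$2,397.05

Cleargate Parish, 1 January – 22 July 2024: 204 days → $60,000 × 4.15% × 204/366 = $1,387.8689
Rockstead Shire, 23 July – 31 December 2024: 162 days → $60,000 × 3.8% × 162/366 = $1,009.1803
Total = $2,397.0492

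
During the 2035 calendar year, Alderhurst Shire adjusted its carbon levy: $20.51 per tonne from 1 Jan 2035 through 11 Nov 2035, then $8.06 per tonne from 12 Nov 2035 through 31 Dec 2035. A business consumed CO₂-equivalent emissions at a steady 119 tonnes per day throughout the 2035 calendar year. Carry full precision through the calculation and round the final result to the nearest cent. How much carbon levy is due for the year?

1 Jan – 11 Nov 2035: 315 days × 119 tonnes/day = 37,485 tonnes at $20.51/tonne → $768,817.35
12 Nov – 31 Dec 2035: 50 days × 119 tonnes/day = 5,950 tonnes at $8.06/tonne → $47,957.00

$816,774.35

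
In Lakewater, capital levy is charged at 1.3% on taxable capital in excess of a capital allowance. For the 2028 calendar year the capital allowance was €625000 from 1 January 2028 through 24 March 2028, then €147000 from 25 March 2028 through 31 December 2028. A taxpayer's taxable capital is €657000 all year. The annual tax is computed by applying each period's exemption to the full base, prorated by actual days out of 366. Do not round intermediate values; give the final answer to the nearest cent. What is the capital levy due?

€5203.84

1 January – 24 March 2028: 84 days, exemption €625000 → (€657000 − €625000) × 1.3% × 84/366 = €95.4754
25 March – 31 December 2028: 282 days, exemption €147000 → (€657000 − €147000) × 1.3% × 282/366 = €5108.3607
Total = €5203.8361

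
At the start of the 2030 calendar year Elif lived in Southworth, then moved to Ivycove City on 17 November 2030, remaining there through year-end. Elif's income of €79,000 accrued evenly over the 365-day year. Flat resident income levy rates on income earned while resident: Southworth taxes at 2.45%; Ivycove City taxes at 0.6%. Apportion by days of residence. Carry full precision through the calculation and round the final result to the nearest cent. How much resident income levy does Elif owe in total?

€1,755.32

Southworth, 1 January – 16 November 2030: 320 days → €79,000 × 2.45% × 320/365 = €1,696.8767
Ivycove City, 17 November – 31 December 2030: 45 days → €79,000 × 0.6% × 45/365 = €58.4384
Total = €1,755.3151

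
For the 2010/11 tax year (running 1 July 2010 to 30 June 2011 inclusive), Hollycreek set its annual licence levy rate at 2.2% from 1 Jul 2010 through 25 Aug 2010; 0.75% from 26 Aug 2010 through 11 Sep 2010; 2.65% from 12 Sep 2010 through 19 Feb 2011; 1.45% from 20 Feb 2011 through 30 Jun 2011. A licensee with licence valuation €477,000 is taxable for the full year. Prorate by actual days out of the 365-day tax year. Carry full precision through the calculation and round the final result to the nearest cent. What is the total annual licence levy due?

€9,834.69

1 Jul – 25 Aug 2010: 56 days at 2.2% → €477,000 × 2.2% × 56/365 = €1,610.0384
26 Aug – 11 Sep 2010: 17 days at 0.75% → €477,000 × 0.75% × 17/365 = €166.6233
12 Sep 2010 – 19 Feb 2011: 161 days at 2.65% → €477,000 × 2.65% × 161/365 = €5,575.6726
20 Feb – 30 Jun 2011: 131 days at 1.45% → €477,000 × 1.45% × 131/365 = €2,482.3603
Total = €9,834.6945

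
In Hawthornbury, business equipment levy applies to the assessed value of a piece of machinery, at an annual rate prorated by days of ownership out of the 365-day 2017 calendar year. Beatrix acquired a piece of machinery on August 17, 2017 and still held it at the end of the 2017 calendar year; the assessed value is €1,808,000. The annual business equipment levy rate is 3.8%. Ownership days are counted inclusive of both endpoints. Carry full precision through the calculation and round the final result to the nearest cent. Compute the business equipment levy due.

€25,787.53

Days held (August 17 – December 31, 2017): 137 out of 365
Tax = €1,808,000 × 3.8% × 137/365 = €25,787.5288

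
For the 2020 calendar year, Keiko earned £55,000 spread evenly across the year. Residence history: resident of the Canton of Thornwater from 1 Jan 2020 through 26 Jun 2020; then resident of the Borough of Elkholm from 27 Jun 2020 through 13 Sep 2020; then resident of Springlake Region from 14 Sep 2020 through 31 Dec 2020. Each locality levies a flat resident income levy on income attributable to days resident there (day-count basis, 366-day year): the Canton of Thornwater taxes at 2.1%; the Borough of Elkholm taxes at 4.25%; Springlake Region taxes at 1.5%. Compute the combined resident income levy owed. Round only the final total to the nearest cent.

£1,311.96

The Canton of Thornwater, 1 Jan – 26 Jun 2020: 178 days → £55,000 × 2.1% × 178/366 = £561.7213
The Borough of Elkholm, 27 Jun – 13 Sep 2020: 79 days → £55,000 × 4.25% × 79/366 = £504.5423
Springlake Region, 14 Sep – 31 Dec 2020: 109 days → £55,000 × 1.5% × 109/366 = £245.6967
Total = £1,311.9604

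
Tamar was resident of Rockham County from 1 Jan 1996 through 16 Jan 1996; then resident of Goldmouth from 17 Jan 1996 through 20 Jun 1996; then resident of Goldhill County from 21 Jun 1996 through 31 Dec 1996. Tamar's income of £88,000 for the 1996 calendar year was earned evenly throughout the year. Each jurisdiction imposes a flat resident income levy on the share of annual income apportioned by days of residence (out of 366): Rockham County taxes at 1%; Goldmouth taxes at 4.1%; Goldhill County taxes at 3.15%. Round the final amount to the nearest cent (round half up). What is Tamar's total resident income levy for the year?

£3,045.62

Rockham County, 1 Jan – 16 Jan 1996: 16 days → £88,000 × 1% × 16/366 = £38.4699
Goldmouth, 17 Jan – 20 Jun 1996: 156 days → £88,000 × 4.1% × 156/366 = £1,537.8361
Goldhill County, 21 Jun – 31 Dec 1996: 194 days → £88,000 × 3.15% × 194/366 = £1,469.3115
Total = £3,045.6175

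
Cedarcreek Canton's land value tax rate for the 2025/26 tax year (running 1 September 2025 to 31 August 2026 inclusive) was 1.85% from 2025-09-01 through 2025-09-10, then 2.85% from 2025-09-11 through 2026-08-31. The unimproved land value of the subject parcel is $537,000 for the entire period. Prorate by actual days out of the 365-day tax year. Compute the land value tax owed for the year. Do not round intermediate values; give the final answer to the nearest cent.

$15,157.38

2025-09-01 to 2025-09-10: 10 days at 1.85% → $537,000 × 1.85% × 10/365 = $272.1781
2025-09-11 to 2026-08-31: 355 days at 2.85% → $537,000 × 2.85% × 355/365 = $14,885.1986
Total = $15,157.3767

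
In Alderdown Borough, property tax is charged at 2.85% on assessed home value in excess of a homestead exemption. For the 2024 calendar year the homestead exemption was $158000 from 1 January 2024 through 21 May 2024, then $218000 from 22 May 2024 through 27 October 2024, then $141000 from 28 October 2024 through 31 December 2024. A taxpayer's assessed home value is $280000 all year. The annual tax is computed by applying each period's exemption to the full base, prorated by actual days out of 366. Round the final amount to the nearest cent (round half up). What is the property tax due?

$2820.18

1 January – 21 May 2024: 142 days, exemption $158000 → ($280000 − $158000) × 2.85% × 142/366 = $1349.0000
22 May – 27 October 2024: 159 days, exemption $218000 → ($280000 − $218000) × 2.85% × 159/366 = $767.6311
28 October – 31 December 2024: 65 days, exemption $141000 → ($280000 − $141000) × 2.85% × 65/366 = $703.5451
Total = $2820.1762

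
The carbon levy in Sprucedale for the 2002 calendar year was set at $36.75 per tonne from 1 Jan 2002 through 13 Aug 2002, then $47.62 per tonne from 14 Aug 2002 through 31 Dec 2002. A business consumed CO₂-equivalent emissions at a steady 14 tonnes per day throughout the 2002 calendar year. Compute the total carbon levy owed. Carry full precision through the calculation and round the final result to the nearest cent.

1 Jan – 13 Aug 2002: 225 days × 14 tonnes/day = 3,150 tonnes at $36.75/tonne → $115762.50
14 Aug – 31 Dec 2002: 140 days × 14 tonnes/day = 1,960 tonnes at $47.62/tonne → $93335.20

$209097.70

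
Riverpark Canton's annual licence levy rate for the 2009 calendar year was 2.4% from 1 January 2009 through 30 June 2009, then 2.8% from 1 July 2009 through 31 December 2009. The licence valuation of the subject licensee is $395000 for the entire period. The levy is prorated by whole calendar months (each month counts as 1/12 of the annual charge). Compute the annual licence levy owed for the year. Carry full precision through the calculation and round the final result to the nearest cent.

$10270.00

1 January – 30 June 2009: 6 months at 2.4% → $395000 × 2.4% × 6/12 = $4740.0000
1 July – 31 December 2009: 6 months at 2.8% → $395000 × 2.8% × 6/12 = $5530.0000
Total = $10270.0000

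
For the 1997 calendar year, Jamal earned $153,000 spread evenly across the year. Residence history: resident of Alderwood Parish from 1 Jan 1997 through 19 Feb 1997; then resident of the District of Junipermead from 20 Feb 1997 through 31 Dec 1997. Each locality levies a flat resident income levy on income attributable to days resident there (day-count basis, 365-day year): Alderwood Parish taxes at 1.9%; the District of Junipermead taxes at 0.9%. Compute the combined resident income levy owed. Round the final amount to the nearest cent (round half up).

Alderwood Parish, 1 Jan – 19 Feb 1997: 50 days → $153,000 × 1.9% × 50/365 = $398.2192
The District of Junipermead, 20 Feb – 31 Dec 1997: 315 days → $153,000 × 0.9% × 315/365 = $1,188.3699
Total = $1,586.5890

$1,586.59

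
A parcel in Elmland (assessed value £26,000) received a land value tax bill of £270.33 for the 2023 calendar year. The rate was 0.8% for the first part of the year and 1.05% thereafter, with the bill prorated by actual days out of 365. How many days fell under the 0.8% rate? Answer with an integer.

Let d = days at the first rate; then 365 − d days at the second rate.
£26,000 × [0.8%·d + 1.05%·(365−d)] / 365 = £270.33
Solving gives d = 15, so the new rate took effect on 16 Jan 2023.

15 days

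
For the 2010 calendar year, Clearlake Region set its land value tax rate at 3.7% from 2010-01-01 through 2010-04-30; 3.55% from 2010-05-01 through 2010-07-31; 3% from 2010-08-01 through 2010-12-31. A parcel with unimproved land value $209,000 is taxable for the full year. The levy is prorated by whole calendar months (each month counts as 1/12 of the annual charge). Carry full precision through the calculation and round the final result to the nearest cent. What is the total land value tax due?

2010-01-01 to 2010-04-30: 4 months at 3.7% → $209,000 × 3.7% × 4/12 = $2,577.6667
2010-05-01 to 2010-07-31: 3 months at 3.55% → $209,000 × 3.55% × 3/12 = $1,854.8750
2010-08-01 to 2010-12-31: 5 months at 3% → $209,000 × 3% × 5/12 = $2,612.5000
Total = $7,045.0417

$7,045.04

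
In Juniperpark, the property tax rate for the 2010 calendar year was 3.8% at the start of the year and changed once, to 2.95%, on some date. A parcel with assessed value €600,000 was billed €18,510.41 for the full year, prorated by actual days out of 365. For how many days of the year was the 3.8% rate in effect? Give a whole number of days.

58 days

Let d = days at the first rate; then 365 − d days at the second rate.
€600,000 × [3.8%·d + 2.95%·(365−d)] / 365 = €18,510.41
Solving gives d = 58, so the new rate took effect on 28 February 2010.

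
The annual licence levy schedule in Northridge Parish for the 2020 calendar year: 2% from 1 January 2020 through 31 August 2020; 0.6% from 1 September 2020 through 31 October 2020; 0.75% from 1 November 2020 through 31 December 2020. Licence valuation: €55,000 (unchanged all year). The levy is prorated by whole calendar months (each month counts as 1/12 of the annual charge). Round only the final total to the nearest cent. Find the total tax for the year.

1 January – 31 August 2020: 8 months at 2% → €55,000 × 2% × 8/12 = €733.3333
1 September – 31 October 2020: 2 months at 0.6% → €55,000 × 0.6% × 2/12 = €55.0000
1 November – 31 December 2020: 2 months at 0.75% → €55,000 × 0.75% × 2/12 = €68.7500
Total = €857.0833

€857.08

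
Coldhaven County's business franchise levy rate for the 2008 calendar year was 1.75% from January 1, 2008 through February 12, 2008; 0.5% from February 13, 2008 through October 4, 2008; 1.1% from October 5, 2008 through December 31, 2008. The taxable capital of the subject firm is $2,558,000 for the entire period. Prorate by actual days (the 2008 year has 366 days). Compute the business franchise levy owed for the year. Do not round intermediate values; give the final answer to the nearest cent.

$20,236.86

January 1 – February 12, 2008: 43 days at 1.75% → $2,558,000 × 1.75% × 43/366 = $5,259.2760
February 13 – October 4, 2008: 235 days at 0.5% → $2,558,000 × 0.5% × 235/366 = $8,212.1585
October 5 – December 31, 2008: 88 days at 1.1% → $2,558,000 × 1.1% × 88/366 = $6,765.4208
Total = $20,236.8552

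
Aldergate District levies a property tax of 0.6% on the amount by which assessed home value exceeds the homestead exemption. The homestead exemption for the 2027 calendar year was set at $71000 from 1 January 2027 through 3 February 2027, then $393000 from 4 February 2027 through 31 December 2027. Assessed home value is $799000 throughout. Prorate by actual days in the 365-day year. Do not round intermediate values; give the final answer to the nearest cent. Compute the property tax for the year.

1 January – 3 February 2027: 34 days, exemption $71000 → ($799000 − $71000) × 0.6% × 34/365 = $406.8822
4 February – 31 December 2027: 331 days, exemption $393000 → ($799000 − $393000) × 0.6% × 331/365 = $2209.0849
Total = $2615.9671

$2615.97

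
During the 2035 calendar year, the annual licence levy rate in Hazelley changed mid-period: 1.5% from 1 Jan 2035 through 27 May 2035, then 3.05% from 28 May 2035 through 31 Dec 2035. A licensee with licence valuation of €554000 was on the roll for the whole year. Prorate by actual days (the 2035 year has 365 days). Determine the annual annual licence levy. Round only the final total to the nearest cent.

€13438.67

1 Jan – 27 May 2035: 147 days at 1.5% → €554000 × 1.5% × 147/365 = €3346.7671
28 May – 31 Dec 2035: 218 days at 3.05% → €554000 × 3.05% × 218/365 = €10091.9068
Total = €13438.6740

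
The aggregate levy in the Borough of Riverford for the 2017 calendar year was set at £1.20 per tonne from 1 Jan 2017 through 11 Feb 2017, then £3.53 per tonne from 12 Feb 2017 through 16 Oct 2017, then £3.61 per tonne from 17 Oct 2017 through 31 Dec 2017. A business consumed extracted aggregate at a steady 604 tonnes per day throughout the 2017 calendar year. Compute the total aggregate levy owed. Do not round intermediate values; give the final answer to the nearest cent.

£722,788.68

1 Jan – 11 Feb 2017: 42 days × 604 tonnes/day = 25,368 tonnes at £1.20/tonne → £30,441.60
12 Feb – 16 Oct 2017: 247 days × 604 tonnes/day = 149,188 tonnes at £3.53/tonne → £526,633.64
17 Oct – 31 Dec 2017: 76 days × 604 tonnes/day = 45,904 tonnes at £3.61/tonne → £165,713.44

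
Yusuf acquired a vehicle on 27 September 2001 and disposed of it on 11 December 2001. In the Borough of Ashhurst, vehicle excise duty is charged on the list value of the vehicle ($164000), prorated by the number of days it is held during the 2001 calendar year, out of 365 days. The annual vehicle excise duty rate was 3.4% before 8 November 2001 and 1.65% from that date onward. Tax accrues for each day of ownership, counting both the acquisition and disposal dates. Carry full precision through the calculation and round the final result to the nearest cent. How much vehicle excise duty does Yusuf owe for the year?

$893.69

27 September – 7 November 2001: 42 days at 3.4% → $164000 × 3.4% × 42/365 = $641.6219
8 November – 11 December 2001: 34 days at 1.65% → $164000 × 1.65% × 34/365 = $252.0658
Total = $893.6877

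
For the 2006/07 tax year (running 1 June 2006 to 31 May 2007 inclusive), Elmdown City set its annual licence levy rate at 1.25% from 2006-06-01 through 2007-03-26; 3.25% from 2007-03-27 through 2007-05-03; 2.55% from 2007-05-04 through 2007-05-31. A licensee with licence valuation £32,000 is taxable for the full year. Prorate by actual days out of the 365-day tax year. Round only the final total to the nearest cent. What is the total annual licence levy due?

£498.54

2006-06-01 to 2007-03-26: 299 days at 1.25% → £32,000 × 1.25% × 299/365 = £327.6712
2007-03-27 to 2007-05-03: 38 days at 3.25% → £32,000 × 3.25% × 38/365 = £108.2740
2007-05-04 to 2007-05-31: 28 days at 2.55% → £32,000 × 2.55% × 28/365 = £62.5973
Total = £498.5425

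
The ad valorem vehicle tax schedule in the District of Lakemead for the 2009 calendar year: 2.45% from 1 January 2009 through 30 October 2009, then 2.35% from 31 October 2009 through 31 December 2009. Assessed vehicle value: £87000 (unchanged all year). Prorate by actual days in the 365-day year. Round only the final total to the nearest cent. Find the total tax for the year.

1 January – 30 October 2009: 303 days at 2.45% → £87000 × 2.45% × 303/365 = £1769.4370
31 October – 31 December 2009: 62 days at 2.35% → £87000 × 2.35% × 62/365 = £347.2849
Total = £2116.7219

£2116.72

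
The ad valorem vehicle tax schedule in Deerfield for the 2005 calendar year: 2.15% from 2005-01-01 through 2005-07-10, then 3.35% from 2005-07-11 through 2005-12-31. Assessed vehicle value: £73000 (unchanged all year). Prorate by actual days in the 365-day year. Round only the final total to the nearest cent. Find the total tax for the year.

£1987.10

2005-01-01 to 2005-07-10: 191 days at 2.15% → £73000 × 2.15% × 191/365 = £821.3000
2005-07-11 to 2005-12-31: 174 days at 3.35% → £73000 × 3.35% × 174/365 = £1165.8000
Total = £1987.1000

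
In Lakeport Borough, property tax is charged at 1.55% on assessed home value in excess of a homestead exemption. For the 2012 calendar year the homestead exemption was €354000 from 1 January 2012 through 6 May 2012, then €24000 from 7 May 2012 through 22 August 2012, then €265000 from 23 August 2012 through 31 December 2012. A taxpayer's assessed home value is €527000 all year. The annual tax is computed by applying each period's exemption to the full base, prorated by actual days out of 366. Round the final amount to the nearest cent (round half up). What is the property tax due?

€4684.60

1 January – 6 May 2012: 127 days, exemption €354000 → (€527000 − €354000) × 1.55% × 127/366 = €930.4658
7 May – 22 August 2012: 108 days, exemption €24000 → (€527000 − €24000) × 1.55% × 108/366 = €2300.6066
23 August – 31 December 2012: 131 days, exemption €265000 → (€527000 − €265000) × 1.55% × 131/366 = €1453.5273
Total = €4684.5997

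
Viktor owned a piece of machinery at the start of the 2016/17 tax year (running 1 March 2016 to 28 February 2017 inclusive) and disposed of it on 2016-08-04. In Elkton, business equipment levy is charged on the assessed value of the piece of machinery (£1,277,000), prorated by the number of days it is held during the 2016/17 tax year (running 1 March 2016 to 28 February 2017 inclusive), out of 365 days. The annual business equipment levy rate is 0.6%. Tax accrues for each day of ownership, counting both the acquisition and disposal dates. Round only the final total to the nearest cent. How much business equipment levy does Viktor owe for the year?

Days held (2016-03-01 to 2016-08-04): 157 out of 365
Tax = £1,277,000 × 0.6% × 157/365 = £3,295.7096

£3,295.71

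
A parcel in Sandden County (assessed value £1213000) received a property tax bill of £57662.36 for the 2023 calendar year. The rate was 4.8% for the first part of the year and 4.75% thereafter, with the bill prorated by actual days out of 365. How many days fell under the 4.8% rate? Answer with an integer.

Let d = days at the first rate; then 365 − d days at the second rate.
£1213000 × [4.8%·d + 4.75%·(365−d)] / 365 = £57662.36
Solving gives d = 27, so the new rate took effect on 28 January 2023.

27 days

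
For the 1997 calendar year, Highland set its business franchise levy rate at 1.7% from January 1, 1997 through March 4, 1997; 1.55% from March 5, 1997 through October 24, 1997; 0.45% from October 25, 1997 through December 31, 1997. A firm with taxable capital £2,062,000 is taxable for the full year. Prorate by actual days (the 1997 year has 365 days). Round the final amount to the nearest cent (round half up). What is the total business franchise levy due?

£28,269.17

January 1 – March 4, 1997: 63 days at 1.7% → £2,062,000 × 1.7% × 63/365 = £6,050.4164
March 5 – October 24, 1997: 234 days at 1.55% → £2,062,000 × 1.55% × 234/365 = £20,490.0658
October 25 – December 31, 1997: 68 days at 0.45% → £2,062,000 × 0.45% × 68/365 = £1,728.6904
Total = £28,269.1726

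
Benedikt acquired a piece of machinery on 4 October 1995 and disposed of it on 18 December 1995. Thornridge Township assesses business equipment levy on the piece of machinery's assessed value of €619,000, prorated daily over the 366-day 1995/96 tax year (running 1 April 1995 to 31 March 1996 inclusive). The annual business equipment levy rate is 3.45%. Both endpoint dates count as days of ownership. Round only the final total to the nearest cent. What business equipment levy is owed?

Days held (4 October – 18 December 1995): 76 out of 366
Tax = €619,000 × 3.45% × 76/366 = €4,434.4754

€4,434.48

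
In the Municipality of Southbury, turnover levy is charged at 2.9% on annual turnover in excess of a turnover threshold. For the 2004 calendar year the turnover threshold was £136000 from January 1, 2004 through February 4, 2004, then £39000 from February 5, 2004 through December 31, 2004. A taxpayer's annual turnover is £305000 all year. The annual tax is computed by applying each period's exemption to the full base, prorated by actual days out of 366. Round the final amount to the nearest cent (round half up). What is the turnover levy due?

January 1 – February 4, 2004: 35 days, exemption £136000 → (£305000 − £136000) × 2.9% × 35/366 = £468.6749
February 5 – December 31, 2004: 331 days, exemption £39000 → (£305000 − £39000) × 2.9% × 331/366 = £6976.3224
Total = £7444.9973

£7445.00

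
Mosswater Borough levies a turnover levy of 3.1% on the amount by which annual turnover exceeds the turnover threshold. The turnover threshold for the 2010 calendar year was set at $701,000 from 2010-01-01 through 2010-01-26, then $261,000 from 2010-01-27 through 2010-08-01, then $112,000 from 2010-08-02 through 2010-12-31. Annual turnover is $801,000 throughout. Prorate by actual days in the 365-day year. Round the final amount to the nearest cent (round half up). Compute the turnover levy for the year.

$17,691.91

2010-01-01 to 2010-01-26: 26 days, exemption $701,000 → ($801,000 − $701,000) × 3.1% × 26/365 = $220.8219
2010-01-27 to 2010-08-01: 187 days, exemption $261,000 → ($801,000 − $261,000) × 3.1% × 187/365 = $8,576.3836
2010-08-02 to 2010-12-31: 152 days, exemption $112,000 → ($801,000 − $112,000) × 3.1% × 152/365 = $8,894.7068
Total = $17,691.9123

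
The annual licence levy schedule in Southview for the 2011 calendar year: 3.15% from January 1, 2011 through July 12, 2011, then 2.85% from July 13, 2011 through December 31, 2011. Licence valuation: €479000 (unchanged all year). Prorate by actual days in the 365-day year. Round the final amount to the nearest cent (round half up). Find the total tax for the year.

January 1 – July 12, 2011: 193 days at 3.15% → €479000 × 3.15% × 193/365 = €7978.3027
July 13 – December 31, 2011: 172 days at 2.85% → €479000 × 2.85% × 172/365 = €6433.0356
Total = €14411.3384

€14411.34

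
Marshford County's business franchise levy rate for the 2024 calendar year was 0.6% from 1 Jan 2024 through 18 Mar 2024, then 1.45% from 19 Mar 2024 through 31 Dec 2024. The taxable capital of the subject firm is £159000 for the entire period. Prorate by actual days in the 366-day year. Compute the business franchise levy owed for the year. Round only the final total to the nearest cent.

£2017.48

1 Jan – 18 Mar 2024: 78 days at 0.6% → £159000 × 0.6% × 78/366 = £203.3115
19 Mar – 31 Dec 2024: 288 days at 1.45% → £159000 × 1.45% × 288/366 = £1814.1639
Total = £2017.4754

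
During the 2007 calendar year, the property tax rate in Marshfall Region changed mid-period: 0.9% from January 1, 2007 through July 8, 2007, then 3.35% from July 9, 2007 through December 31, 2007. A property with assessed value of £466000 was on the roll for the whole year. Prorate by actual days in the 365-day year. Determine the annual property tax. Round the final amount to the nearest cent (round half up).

£9699.18

January 1 – July 8, 2007: 189 days at 0.9% → £466000 × 0.9% × 189/365 = £2171.6877
July 9 – December 31, 2007: 176 days at 3.35% → £466000 × 3.35% × 176/365 = £7527.4959
Total = £9699.1836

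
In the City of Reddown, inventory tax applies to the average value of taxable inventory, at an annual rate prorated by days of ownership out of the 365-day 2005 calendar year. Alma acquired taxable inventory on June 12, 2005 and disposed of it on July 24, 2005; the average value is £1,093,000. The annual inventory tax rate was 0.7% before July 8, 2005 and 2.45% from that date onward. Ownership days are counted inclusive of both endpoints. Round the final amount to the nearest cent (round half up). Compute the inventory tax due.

£1,792.22

June 12 – July 7, 2005: 26 days at 0.7% → £1,093,000 × 0.7% × 26/365 = £545.0027
July 8 – July 24, 2005: 17 days at 2.45% → £1,093,000 × 2.45% × 17/365 = £1,247.2178
Total = £1,792.2205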